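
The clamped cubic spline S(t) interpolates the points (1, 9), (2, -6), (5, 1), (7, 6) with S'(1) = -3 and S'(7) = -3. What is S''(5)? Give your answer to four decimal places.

Write M_i for S''(x_i). With h_i = 1, 3, 2 and divided differences Δ_i = -15, 7/3, 5/2, the continuity of S' gives the tridiagonal system
  1·M_0 + 8·M_1 + 3·M_2 = 6(Δ_1 - Δ_0) = 104
  3·M_1 + 10·M_2 + 2·M_3 = 6(Δ_2 - Δ_1) = 1
Clamped end conditions give two more equations: 2h_0·M_0 + h_0·M_1 = 6(Δ_0 - S'(1)) = -72 and h_2·M_2 + 2h_2·M_3 = 6(S'(7) - Δ_2) = -33.
Solving the tridiagonal system: M_0 = -3613/78, M_1 = 805/39, M_2 = -385/78, M_3 = -451/78.

-4.9359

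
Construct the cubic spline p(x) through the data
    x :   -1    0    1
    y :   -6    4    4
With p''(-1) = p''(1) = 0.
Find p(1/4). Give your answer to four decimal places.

Let m_i = p''(x_i). Step sizes h_i = 1, 1; slopes of the chords Δ_i = (y_(i+1) - y_i)/h_i = 10, 0.
  1·m_0 + 4·m_1 + 1·m_2 = 6(Δ_1 - Δ_0) = -60
Natural end conditions: m_0 = m_2 = 0.
Solving: m_0 = 0, m_1 = -15, m_2 = 0.
On [0, 1], p(x) = 4 + 5·x - 15/2·x² + 5/2·x³.
With x = 1/4: p(1/4) = 617/128.

4.8203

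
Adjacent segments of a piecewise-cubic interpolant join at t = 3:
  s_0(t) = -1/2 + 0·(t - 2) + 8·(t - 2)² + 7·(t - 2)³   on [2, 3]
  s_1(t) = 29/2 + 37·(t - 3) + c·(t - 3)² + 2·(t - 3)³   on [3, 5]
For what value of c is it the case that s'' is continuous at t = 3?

s_0''(t) = 16 + 42·(t - 2), so s_0''(3) = 58. On the right, s_1''(3) = 2c, so c = 29.

29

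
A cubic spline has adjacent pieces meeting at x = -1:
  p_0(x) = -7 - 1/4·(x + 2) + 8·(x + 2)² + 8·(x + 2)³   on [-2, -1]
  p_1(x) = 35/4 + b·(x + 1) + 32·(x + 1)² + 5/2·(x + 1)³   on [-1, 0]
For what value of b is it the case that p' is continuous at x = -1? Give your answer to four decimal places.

39.7500

p_0'(x) = -1/4 + 16·(x + 2) + 24·(x + 2)², so p_0'(-1) = 159/4. On the right, p_1'(-1) = b, so b = 159/4.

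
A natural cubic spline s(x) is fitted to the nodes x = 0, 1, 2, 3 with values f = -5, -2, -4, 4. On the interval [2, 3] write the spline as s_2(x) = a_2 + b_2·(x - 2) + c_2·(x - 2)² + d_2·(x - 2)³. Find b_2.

Let M_i = s''(x_i). Step sizes h_i = 1, 1, 1; slopes of the chords Δ_i = (y_(i+1) - y_i)/h_i = 3, -2, 8.
  1·M_0 + 4·M_1 + 1·M_2 = 6(Δ_1 - Δ_0) = -30
  1·M_1 + 4·M_2 + 1·M_3 = 6(Δ_2 - Δ_1) = 60
Natural end conditions: M_0 = M_3 = 0.
Forward elimination and back-substitution give M_0 = 0, M_1 = -12, M_2 = 18, M_3 = 0.
On [2, 3], with s_2(x) = a_2 + b_2·(x - 2) + c_2·(x - 2)² + d_2·(x - 2)³: c_2 = M_2/2 = 9, d_2 = (M_3 - M_2)/(6h_2) = -3, b_2 = Δ_2 - h_2(2M_2 + M_3)/6 = 2.

2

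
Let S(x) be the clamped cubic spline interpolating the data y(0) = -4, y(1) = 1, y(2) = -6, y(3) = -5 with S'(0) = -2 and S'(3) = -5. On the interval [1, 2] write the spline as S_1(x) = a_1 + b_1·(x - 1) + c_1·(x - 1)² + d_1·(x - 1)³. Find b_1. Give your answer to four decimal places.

Write M_i for S''(x_i). With h_i = 1, 1, 1 and divided differences Δ_i = 5, -7, 1, the continuity of S' gives the tridiagonal system
  1·M_0 + 4·M_1 + 1·M_2 = 6(Δ_1 - Δ_0) = -72
  1·M_1 + 4·M_2 + 1·M_3 = 6(Δ_2 - Δ_1) = 48
Clamped end conditions give two more equations: 2h_0·M_0 + h_0·M_1 = 6(Δ_0 - S'(0)) = 42 and h_2·M_2 + 2h_2·M_3 = 6(S'(3) - Δ_2) = -36.
Hence M_0 = 192/5, M_1 = -174/5, M_2 = 144/5, M_3 = -162/5.
On [1, 2], with S_1(x) = a_1 + b_1·(x - 1) + c_1·(x - 1)² + d_1·(x - 1)³: c_1 = M_1/2 = -87/5, d_1 = (M_2 - M_1)/(6h_1) = 53/5, b_1 = Δ_1 - h_1(2M_1 + M_2)/6 = -1/5.

-0.2000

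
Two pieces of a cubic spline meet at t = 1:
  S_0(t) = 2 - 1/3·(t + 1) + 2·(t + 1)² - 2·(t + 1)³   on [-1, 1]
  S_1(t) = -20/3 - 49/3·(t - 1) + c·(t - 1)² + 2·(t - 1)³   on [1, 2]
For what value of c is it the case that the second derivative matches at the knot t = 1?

-10

S_0''(t) = 4 - 12·(t + 1), so S_0''(1) = -20. On the right, S_1''(1) = 2c, so c = -10.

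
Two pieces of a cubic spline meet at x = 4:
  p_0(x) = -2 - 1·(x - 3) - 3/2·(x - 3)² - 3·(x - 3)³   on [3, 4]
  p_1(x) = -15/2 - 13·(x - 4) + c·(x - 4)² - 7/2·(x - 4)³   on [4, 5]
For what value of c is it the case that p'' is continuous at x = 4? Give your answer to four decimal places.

-10.5000

p_0''(x) = -3 - 18·(x - 3), so p_0''(4) = -21. On the right, p_1''(4) = 2c, so c = -21/2.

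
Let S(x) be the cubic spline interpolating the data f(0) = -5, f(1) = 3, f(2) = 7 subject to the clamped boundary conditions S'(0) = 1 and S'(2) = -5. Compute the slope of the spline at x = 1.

10

Let m_i = S''(x_i). Step sizes h_i = 1, 1; slopes of the chords Δ_i = (y_(i+1) - y_i)/h_i = 8, 4.
  1·m_0 + 4·m_1 + 1·m_2 = 6(Δ_1 - Δ_0) = -24
Clamped end conditions give two more equations: 2h_0·m_0 + h_0·m_1 = 6(Δ_0 - S'(0)) = 42 and h_1·m_1 + 2h_1·m_2 = 6(S'(2) - Δ_1) = -54.
Hence m_0 = 24, m_1 = -6, m_2 = -24.
On [1, 2], S'(x) = b_1 + 2c_1·(x - 1) + 3d_1·(x - 1)² with b_1 = Δ_1 - h_1(2m_1 + m_2)/6 = 10, c_1 = m_1/2 = -3, d_1 = (m_2 - m_1)/(6h_1) = -3. So S'(1) = 10.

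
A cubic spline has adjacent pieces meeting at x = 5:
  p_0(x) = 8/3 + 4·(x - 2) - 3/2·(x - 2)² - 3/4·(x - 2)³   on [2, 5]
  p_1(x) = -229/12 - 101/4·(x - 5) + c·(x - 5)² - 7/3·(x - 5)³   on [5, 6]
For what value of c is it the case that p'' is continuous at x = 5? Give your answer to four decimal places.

p_0''(x) = -3 - 9/2·(x - 2), so p_0''(5) = -33/2. On the right, p_1''(5) = 2c, so c = -33/4.

-8.2500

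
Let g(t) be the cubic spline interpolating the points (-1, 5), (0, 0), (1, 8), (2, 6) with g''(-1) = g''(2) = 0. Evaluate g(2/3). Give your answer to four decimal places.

5.4173

Let M_i = g''(x_i). Step sizes h_i = 1, 1, 1; slopes of the chords Δ_i = (y_(i+1) - y_i)/h_i = -5, 8, -2.
  1·M_0 + 4·M_1 + 1·M_2 = 6(Δ_1 - Δ_0) = 78
  1·M_1 + 4·M_2 + 1·M_3 = 6(Δ_2 - Δ_1) = -60
Natural end conditions: M_0 = M_3 = 0.
Forward elimination and back-substitution give M_0 = 0, M_1 = 124/5, M_2 = -106/5, M_3 = 0.
On [0, 1], g(t) = 0 + 49/15·t + 62/5·t² - 23/3·t³.
With t = 2/3: g(2/3) = 2194/405.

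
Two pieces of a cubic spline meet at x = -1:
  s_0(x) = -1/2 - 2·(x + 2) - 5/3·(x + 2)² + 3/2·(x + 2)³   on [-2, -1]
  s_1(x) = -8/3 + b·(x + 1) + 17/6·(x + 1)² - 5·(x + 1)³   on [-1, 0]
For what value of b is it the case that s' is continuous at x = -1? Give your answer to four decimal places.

-0.8333

s_0'(x) = -2 - 10/3·(x + 2) + 9/2·(x + 2)², so s_0'(-1) = -5/6. On the right, s_1'(-1) = b, so b = -5/6.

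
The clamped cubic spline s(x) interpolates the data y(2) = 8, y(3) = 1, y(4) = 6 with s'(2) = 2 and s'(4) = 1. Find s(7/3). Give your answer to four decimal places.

With σ_i denoting the second derivative at x_i, h_i = 1, 1, and Δ_i = (y_(i+1) − y_i)/h_i = -7, 5:
  1·σ_0 + 4·σ_1 + 1·σ_2 = 6(Δ_1 - Δ_0) = 72
Clamped end conditions give two more equations: 2h_0·σ_0 + h_0·σ_1 = 6(Δ_0 - s'(2)) = -54 and h_1·σ_1 + 2h_1·σ_2 = 6(s'(4) - Δ_1) = -24.
Solving: σ_0 = -91/2, σ_1 = 37, σ_2 = -61/2.
On [2, 3], s(x) = 8 + 2·(x - 2) - 91/4·(x - 2)² + 55/4·(x - 2)³.
With (x - 2) = 1/3: s(7/3) = 359/54.

6.6481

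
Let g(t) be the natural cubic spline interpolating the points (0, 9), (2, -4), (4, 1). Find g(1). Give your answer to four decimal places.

0.8125

Put m_i = g'' at the i-th knot. Here h = (2, 2) and Δ = (-13/2, 5/2), so the interior equations h_(i-1)·m_(i-1) + 2(h_(i-1)+h_i)·m_i + h_i·m_(i+1) = 6(Δ_i − Δ_(i-1)) read
  2·m_0 + 8·m_1 + 2·m_2 = 6(Δ_1 - Δ_0) = 54
Natural end conditions: m_0 = m_2 = 0.
Forward elimination and back-substitution give m_0 = 0, m_1 = 27/4, m_2 = 0.
On [0, 2], g(t) = 9 - 35/4·t + 0·t² + 9/16·t³.
With t = 1: g(1) = 13/16.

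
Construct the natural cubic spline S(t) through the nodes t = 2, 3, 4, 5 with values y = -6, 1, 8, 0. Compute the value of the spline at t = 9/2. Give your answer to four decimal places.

5.5000

With M_i denoting the second derivative at x_i, h_i = 1, 1, 1, and Δ_i = (y_(i+1) − y_i)/h_i = 7, 7, -8:
  1·M_0 + 4·M_1 + 1·M_2 = 6(Δ_1 - Δ_0) = 0
  1·M_1 + 4·M_2 + 1·M_3 = 6(Δ_2 - Δ_1) = -90
Natural end conditions: M_0 = M_3 = 0.
Solving the tridiagonal system: M_0 = 0, M_1 = 6, M_2 = -24, M_3 = 0.
On [4, 5], S(t) = 8 + 0·(t - 4) - 12·(t - 4)² + 4·(t - 4)³.
With (t - 4) = 1/2: S(9/2) = 11/2.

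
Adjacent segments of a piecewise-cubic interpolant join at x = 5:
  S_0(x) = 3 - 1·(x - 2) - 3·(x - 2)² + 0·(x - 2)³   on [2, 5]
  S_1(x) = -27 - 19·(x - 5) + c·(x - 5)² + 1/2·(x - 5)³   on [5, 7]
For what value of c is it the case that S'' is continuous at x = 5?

S_0''(x) = -6 + 0·(x - 2), so S_0''(5) = -6. On the right, S_1''(5) = 2c, so c = -3.

-3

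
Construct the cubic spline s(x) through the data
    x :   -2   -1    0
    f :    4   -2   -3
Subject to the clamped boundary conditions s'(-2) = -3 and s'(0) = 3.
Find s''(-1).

9

Write m_i for s''(x_i). With h_i = 1, 1 and divided differences Δ_i = -6, -1, the continuity of s' gives the tridiagonal system
  1·m_0 + 4·m_1 + 1·m_2 = 6(Δ_1 - Δ_0) = 30
Clamped end conditions give two more equations: 2h_0·m_0 + h_0·m_1 = 6(Δ_0 - s'(-2)) = -18 and h_1·m_1 + 2h_1·m_2 = 6(s'(0) - Δ_1) = 24.
Solving the tridiagonal system: m_0 = -27/2, m_1 = 9, m_2 = 15/2.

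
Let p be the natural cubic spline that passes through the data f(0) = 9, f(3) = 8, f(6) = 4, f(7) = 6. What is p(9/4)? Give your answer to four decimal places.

With m_i denoting the second derivative at x_i, h_i = 3, 3, 1, and Δ_i = (y_(i+1) − y_i)/h_i = -1/3, -4/3, 2:
  3·m_0 + 12·m_1 + 3·m_2 = 6(Δ_1 - Δ_0) = -6
  3·m_1 + 8·m_2 + 1·m_3 = 6(Δ_2 - Δ_1) = 20
Natural end conditions: m_0 = m_3 = 0.
Hence m_0 = 0, m_1 = -36/29, m_2 = 86/29, m_3 = 0.
On [0, 3], p(t) = 9 + 25/87·t + 0·t² - 2/29·t³.
With t = 9/4: p(9/4) = 8223/928.

8.8610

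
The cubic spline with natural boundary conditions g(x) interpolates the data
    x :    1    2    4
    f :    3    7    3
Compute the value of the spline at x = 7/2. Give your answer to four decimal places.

4.9375

With σ_i denoting the second derivative at x_i, h_i = 1, 2, and Δ_i = (y_(i+1) − y_i)/h_i = 4, -2:
  1·σ_0 + 6·σ_1 + 2·σ_2 = 6(Δ_1 - Δ_0) = -36
Natural end conditions: σ_0 = σ_2 = 0.
Solving: σ_0 = 0, σ_1 = -6, σ_2 = 0.
On [2, 4], g(x) = 7 + 2·(x - 2) - 3·(x - 2)² + 1/2·(x - 2)³.
With (x - 2) = 3/2: g(7/2) = 79/16.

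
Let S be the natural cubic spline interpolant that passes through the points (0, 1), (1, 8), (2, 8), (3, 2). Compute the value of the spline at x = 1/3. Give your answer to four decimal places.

3.7679

Let M_i = S''(x_i). Step sizes h_i = 1, 1, 1; slopes of the chords Δ_i = (y_(i+1) - y_i)/h_i = 7, 0, -6.
  1·M_0 + 4·M_1 + 1·M_2 = 6(Δ_1 - Δ_0) = -42
  1·M_1 + 4·M_2 + 1·M_3 = 6(Δ_2 - Δ_1) = -36
Natural end conditions: M_0 = M_3 = 0.
Hence M_0 = 0, M_1 = -44/5, M_2 = -34/5, M_3 = 0.
On [0, 1], S(x) = 1 + 127/15·x + 0·x² - 22/15·x³.
With x = 1/3: S(1/3) = 1526/405.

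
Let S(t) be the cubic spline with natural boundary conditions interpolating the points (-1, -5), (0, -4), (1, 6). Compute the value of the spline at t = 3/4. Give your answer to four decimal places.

2.9727

With M_i denoting the second derivative at x_i, h_i = 1, 1, and Δ_i = (y_(i+1) − y_i)/h_i = 1, 10:
  1·M_0 + 4·M_1 + 1·M_2 = 6(Δ_1 - Δ_0) = 54
Natural end conditions: M_0 = M_2 = 0.
Solving the tridiagonal system: M_0 = 0, M_1 = 27/2, M_2 = 0.
On [0, 1], S(t) = -4 + 11/2·t + 27/4·t² - 9/4·t³.
With t = 3/4: S(3/4) = 761/256.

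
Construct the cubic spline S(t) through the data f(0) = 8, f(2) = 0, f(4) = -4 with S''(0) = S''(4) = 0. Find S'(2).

-3

Put M_i = S'' at the i-th knot. Here h = (2, 2) and Δ = (-4, -2), so the interior equations h_(i-1)·M_(i-1) + 2(h_(i-1)+h_i)·M_i + h_i·M_(i+1) = 6(Δ_i − Δ_(i-1)) read
  2·M_0 + 8·M_1 + 2·M_2 = 6(Δ_1 - Δ_0) = 12
Natural end conditions: M_0 = M_2 = 0.
Forward elimination and back-substitution give M_0 = 0, M_1 = 3/2, M_2 = 0.
On [2, 4], S'(t) = b_1 + 2c_1·(t - 2) + 3d_1·(t - 2)² with b_1 = Δ_1 - h_1(2M_1 + M_2)/6 = -3, c_1 = M_1/2 = 3/4, d_1 = (M_2 - M_1)/(6h_1) = -1/8. So S'(2) = -3.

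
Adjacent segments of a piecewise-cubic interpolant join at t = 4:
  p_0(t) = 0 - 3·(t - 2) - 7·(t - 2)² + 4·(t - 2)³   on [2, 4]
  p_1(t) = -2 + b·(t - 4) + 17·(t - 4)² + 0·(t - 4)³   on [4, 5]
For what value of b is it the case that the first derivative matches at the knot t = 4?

17

p_0'(t) = -3 - 14·(t - 2) + 12·(t - 2)², so p_0'(4) = 17. On the right, p_1'(4) = b, so b = 17.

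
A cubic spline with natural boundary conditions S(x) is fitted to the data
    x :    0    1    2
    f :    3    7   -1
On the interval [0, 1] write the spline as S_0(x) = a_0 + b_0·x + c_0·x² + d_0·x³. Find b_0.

7

Put M_i = S'' at the i-th knot. Here h = (1, 1) and Δ = (4, -8), so the interior equations h_(i-1)·M_(i-1) + 2(h_(i-1)+h_i)·M_i + h_i·M_(i+1) = 6(Δ_i − Δ_(i-1)) read
  1·M_0 + 4·M_1 + 1·M_2 = 6(Δ_1 - Δ_0) = -72
Natural end conditions: M_0 = M_2 = 0.
Forward elimination and back-substitution give M_0 = 0, M_1 = -18, M_2 = 0.
On [0, 1], with S_0(x) = a_0 + b_0·x + c_0·x² + d_0·x³: c_0 = M_0/2 = 0, d_0 = (M_1 - M_0)/(6h_0) = -3, b_0 = Δ_0 - h_0(2M_0 + M_1)/6 = 7.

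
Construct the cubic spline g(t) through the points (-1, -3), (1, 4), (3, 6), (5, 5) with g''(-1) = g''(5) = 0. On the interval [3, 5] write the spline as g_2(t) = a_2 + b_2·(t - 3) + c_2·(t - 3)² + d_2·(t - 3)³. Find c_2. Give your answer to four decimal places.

With m_i denoting the second derivative at x_i, h_i = 2, 2, 2, and Δ_i = (y_(i+1) − y_i)/h_i = 7/2, 1, -1/2:
  2·m_0 + 8·m_1 + 2·m_2 = 6(Δ_1 - Δ_0) = -15
  2·m_1 + 8·m_2 + 2·m_3 = 6(Δ_2 - Δ_1) = -9
Natural end conditions: m_0 = m_3 = 0.
Forward elimination and back-substitution give m_0 = 0, m_1 = -17/10, m_2 = -7/10, m_3 = 0.
On [3, 5], with g_2(t) = a_2 + b_2·(t - 3) + c_2·(t - 3)² + d_2·(t - 3)³: c_2 = m_2/2 = -7/20, d_2 = (m_3 - m_2)/(6h_2) = 7/120, b_2 = Δ_2 - h_2(2m_2 + m_3)/6 = -1/30.

-0.3500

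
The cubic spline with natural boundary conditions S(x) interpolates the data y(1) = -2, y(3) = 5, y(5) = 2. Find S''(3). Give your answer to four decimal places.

Let m_i = S''(x_i). Step sizes h_i = 2, 2; slopes of the chords Δ_i = (y_(i+1) - y_i)/h_i = 7/2, -3/2.
  2·m_0 + 8·m_1 + 2·m_2 = 6(Δ_1 - Δ_0) = -30
Natural end conditions: m_0 = m_2 = 0.
Forward elimination and back-substitution give m_0 = 0, m_1 = -15/4, m_2 = 0.

-3.7500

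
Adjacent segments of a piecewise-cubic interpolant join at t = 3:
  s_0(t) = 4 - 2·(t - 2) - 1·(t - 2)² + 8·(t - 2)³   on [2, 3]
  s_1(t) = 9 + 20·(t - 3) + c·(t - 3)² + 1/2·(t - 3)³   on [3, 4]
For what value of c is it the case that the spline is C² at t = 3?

23

s_0''(t) = -2 + 48·(t - 2), so s_0''(3) = 46. On the right, s_1''(3) = 2c, so c = 23.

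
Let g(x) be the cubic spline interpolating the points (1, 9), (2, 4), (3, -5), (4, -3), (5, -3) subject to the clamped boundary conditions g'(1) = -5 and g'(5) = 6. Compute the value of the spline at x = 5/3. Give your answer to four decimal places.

Write m_i for g''(x_i). With h_i = 1, 1, 1, 1 and divided differences Δ_i = -5, -9, 2, 0, the continuity of g' gives the tridiagonal system
  1·m_0 + 4·m_1 + 1·m_2 = 6(Δ_1 - Δ_0) = -24
  1·m_1 + 4·m_2 + 1·m_3 = 6(Δ_2 - Δ_1) = 66
  1·m_2 + 4·m_3 + 1·m_4 = 6(Δ_3 - Δ_2) = -12
Clamped end conditions give two more equations: 2h_0·m_0 + h_0·m_1 = 6(Δ_0 - g'(1)) = 0 and h_3·m_3 + 2h_3·m_4 = 6(g'(5) - Δ_3) = 36.
Solving the tridiagonal system: m_0 = 191/28, m_1 = -191/14, m_2 = 95/4, m_3 = -215/14, m_4 = 719/28.
On [1, 2], g(x) = 9 - 5·(x - 1) + 191/56·(x - 1)² - 191/56·(x - 1)³.
With (x - 1) = 2/3: g(5/3) = 2333/378.

6.1720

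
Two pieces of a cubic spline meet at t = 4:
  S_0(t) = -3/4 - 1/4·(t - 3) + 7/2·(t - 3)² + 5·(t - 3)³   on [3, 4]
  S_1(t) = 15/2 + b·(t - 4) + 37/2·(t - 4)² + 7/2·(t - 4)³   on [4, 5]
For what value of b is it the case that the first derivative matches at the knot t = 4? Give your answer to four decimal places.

21.7500

S_0'(t) = -1/4 + 7·(t - 3) + 15·(t - 3)², so S_0'(4) = 87/4. On the right, S_1'(4) = b, so b = 87/4.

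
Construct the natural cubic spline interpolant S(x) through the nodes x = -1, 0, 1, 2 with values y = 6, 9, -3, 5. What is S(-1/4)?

10

Write M_i for S''(x_i). With h_i = 1, 1, 1 and divided differences Δ_i = 3, -12, 8, the continuity of S' gives the tridiagonal system
  1·M_0 + 4·M_1 + 1·M_2 = 6(Δ_1 - Δ_0) = -90
  1·M_1 + 4·M_2 + 1·M_3 = 6(Δ_2 - Δ_1) = 120
Natural end conditions: M_0 = M_3 = 0.
Solving the tridiagonal system: M_0 = 0, M_1 = -32, M_2 = 38, M_3 = 0.
On [-1, 0], S(x) = 6 + 25/3·(x + 1) + 0·(x + 1)² - 16/3·(x + 1)³.
With (x + 1) = 3/4: S(-1/4) = 10.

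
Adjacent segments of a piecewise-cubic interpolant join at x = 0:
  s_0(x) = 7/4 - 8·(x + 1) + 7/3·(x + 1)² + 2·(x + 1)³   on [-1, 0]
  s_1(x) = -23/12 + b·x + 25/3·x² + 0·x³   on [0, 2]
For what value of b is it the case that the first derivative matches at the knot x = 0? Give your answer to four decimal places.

2.6667

s_0'(x) = -8 + 14/3·(x + 1) + 6·(x + 1)², so s_0'(0) = 8/3. On the right, s_1'(0) = b, so b = 8/3.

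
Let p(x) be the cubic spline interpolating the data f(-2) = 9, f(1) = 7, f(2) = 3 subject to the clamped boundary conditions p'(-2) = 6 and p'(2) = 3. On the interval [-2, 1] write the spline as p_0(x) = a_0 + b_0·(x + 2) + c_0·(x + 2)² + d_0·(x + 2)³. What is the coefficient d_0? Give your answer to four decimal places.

0.0787

Write m_i for p''(x_i). With h_i = 3, 1 and divided differences Δ_i = -2/3, -4, the continuity of p' gives the tridiagonal system
  3·m_0 + 8·m_1 + 1·m_2 = 6(Δ_1 - Δ_0) = -20
Clamped end conditions give two more equations: 2h_0·m_0 + h_0·m_1 = 6(Δ_0 - p'(-2)) = -40 and h_1·m_1 + 2h_1·m_2 = 6(p'(2) - Δ_1) = 42.
Forward elimination and back-substitution give m_0 = -59/12, m_1 = -7/2, m_2 = 91/4.
On [-2, 1], with p_0(x) = a_0 + b_0·(x + 2) + c_0·(x + 2)² + d_0·(x + 2)³: c_0 = m_0/2 = -59/24, d_0 = (m_1 - m_0)/(6h_0) = 17/216, b_0 = Δ_0 - h_0(2m_0 + m_1)/6 = 6.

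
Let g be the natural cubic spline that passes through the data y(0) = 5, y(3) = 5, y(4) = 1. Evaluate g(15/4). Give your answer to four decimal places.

2.1172

Write m_i for g''(x_i). With h_i = 3, 1 and divided differences Δ_i = 0, -4, the continuity of g' gives the tridiagonal system
  3·m_0 + 8·m_1 + 1·m_2 = 6(Δ_1 - Δ_0) = -24
Natural end conditions: m_0 = m_2 = 0.
Hence m_0 = 0, m_1 = -3, m_2 = 0.
On [3, 4], g(t) = 5 - 3·(t - 3) - 3/2·(t - 3)² + 1/2·(t - 3)³.
With (t - 3) = 3/4: g(15/4) = 271/128.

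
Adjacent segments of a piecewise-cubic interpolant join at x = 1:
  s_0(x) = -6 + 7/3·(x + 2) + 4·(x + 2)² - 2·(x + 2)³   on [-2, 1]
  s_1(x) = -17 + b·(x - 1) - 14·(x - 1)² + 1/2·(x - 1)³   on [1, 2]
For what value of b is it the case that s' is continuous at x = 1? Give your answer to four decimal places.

s_0'(x) = 7/3 + 8·(x + 2) - 6·(x + 2)², so s_0'(1) = -83/3. On the right, s_1'(1) = b, so b = -83/3.

-27.6667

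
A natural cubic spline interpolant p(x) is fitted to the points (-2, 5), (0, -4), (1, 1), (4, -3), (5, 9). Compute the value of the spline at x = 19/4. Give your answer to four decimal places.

Let M_i = p''(x_i). Step sizes h_i = 2, 1, 3, 1; slopes of the chords Δ_i = (y_(i+1) - y_i)/h_i = -9/2, 5, -4/3, 12.
  2·M_0 + 6·M_1 + 1·M_2 = 6(Δ_1 - Δ_0) = 57
  1·M_1 + 8·M_2 + 3·M_3 = 6(Δ_2 - Δ_1) = -38
  3·M_2 + 8·M_3 + 1·M_4 = 6(Δ_3 - Δ_2) = 80
Natural end conditions: M_0 = M_4 = 0.
Solving the tridiagonal system: M_0 = 0, M_1 = 3679/322, M_2 = -1860/161, M_3 = 4615/322, M_4 = 0.
On [4, 5], p(x) = -3 + 6977/966·(x - 4) + 4615/644·(x - 4)² - 4615/1932·(x - 4)³.
With (x - 4) = 3/4: p(19/4) = 224221/41216.

5.4401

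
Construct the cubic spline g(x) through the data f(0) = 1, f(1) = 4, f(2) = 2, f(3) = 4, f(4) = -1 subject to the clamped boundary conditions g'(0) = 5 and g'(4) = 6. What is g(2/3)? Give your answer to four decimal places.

Write m_i for g''(x_i). With h_i = 1, 1, 1, 1 and divided differences Δ_i = 3, -2, 2, -5, the continuity of g' gives the tridiagonal system
  1·m_0 + 4·m_1 + 1·m_2 = 6(Δ_1 - Δ_0) = -30
  1·m_1 + 4·m_2 + 1·m_3 = 6(Δ_2 - Δ_1) = 24
  1·m_2 + 4·m_3 + 1·m_4 = 6(Δ_3 - Δ_2) = -42
Clamped end conditions give two more equations: 2h_0·m_0 + h_0·m_1 = 6(Δ_0 - g'(0)) = -12 and h_3·m_3 + 2h_3·m_4 = 6(g'(4) - Δ_3) = 66.
Hence m_0 = -11/28, m_1 = -157/14, m_2 = 61/4, m_3 = -361/14, m_4 = 1285/28.
On [0, 1], g(x) = 1 + 5·x - 11/56·x² - 101/56·x³.
With x = 2/3: g(2/3) = 1403/378.

3.7116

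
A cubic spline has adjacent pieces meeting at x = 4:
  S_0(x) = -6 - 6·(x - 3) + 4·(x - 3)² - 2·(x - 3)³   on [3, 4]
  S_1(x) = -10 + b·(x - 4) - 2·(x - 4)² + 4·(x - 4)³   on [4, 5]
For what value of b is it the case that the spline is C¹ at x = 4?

-4

S_0'(x) = -6 + 8·(x - 3) - 6·(x - 3)², so S_0'(4) = -4. On the right, S_1'(4) = b, so b = -4.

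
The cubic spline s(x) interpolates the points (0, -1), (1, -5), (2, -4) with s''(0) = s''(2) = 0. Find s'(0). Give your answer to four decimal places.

With σ_i denoting the second derivative at x_i, h_i = 1, 1, and Δ_i = (y_(i+1) − y_i)/h_i = -4, 1:
  1·σ_0 + 4·σ_1 + 1·σ_2 = 6(Δ_1 - Δ_0) = 30
Natural end conditions: σ_0 = σ_2 = 0.
Solving the tridiagonal system: σ_0 = 0, σ_1 = 15/2, σ_2 = 0.
On [0, 1], s'(x) = b_0 + 2c_0·x + 3d_0·x² with b_0 = Δ_0 - h_0(2σ_0 + σ_1)/6 = -21/4, c_0 = σ_0/2 = 0, d_0 = (σ_1 - σ_0)/(6h_0) = 5/4. So s'(0) = -21/4.

-5.2500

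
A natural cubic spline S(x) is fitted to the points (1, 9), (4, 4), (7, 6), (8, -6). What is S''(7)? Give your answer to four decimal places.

Write M_i for S''(x_i). With h_i = 3, 3, 1 and divided differences Δ_i = -5/3, 2/3, -12, the continuity of S' gives the tridiagonal system
  3·M_0 + 12·M_1 + 3·M_2 = 6(Δ_1 - Δ_0) = 14
  3·M_1 + 8·M_2 + 1·M_3 = 6(Δ_2 - Δ_1) = -76
Natural end conditions: M_0 = M_3 = 0.
Solving: M_0 = 0, M_1 = 340/87, M_2 = -318/29, M_3 = 0.

-10.9655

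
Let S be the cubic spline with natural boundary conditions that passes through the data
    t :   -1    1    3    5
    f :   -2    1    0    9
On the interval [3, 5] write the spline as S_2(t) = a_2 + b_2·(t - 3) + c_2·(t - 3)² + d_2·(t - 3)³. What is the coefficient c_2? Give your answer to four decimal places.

With M_i denoting the second derivative at x_i, h_i = 2, 2, 2, and Δ_i = (y_(i+1) − y_i)/h_i = 3/2, -1/2, 9/2:
  2·M_0 + 8·M_1 + 2·M_2 = 6(Δ_1 - Δ_0) = -12
  2·M_1 + 8·M_2 + 2·M_3 = 6(Δ_2 - Δ_1) = 30
Natural end conditions: M_0 = M_3 = 0.
Forward elimination and back-substitution give M_0 = 0, M_1 = -13/5, M_2 = 22/5, M_3 = 0.
On [3, 5], with S_2(t) = a_2 + b_2·(t - 3) + c_2·(t - 3)² + d_2·(t - 3)³: c_2 = M_2/2 = 11/5, d_2 = (M_3 - M_2)/(6h_2) = -11/30, b_2 = Δ_2 - h_2(2M_2 + M_3)/6 = 47/30.

2.2000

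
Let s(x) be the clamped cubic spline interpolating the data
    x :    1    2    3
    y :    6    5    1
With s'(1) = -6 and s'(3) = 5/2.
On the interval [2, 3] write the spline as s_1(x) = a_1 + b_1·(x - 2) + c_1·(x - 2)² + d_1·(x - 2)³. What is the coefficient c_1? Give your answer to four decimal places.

Write m_i for s''(x_i). With h_i = 1, 1 and divided differences Δ_i = -1, -4, the continuity of s' gives the tridiagonal system
  1·m_0 + 4·m_1 + 1·m_2 = 6(Δ_1 - Δ_0) = -18
Clamped end conditions give two more equations: 2h_0·m_0 + h_0·m_1 = 6(Δ_0 - s'(1)) = 30 and h_1·m_1 + 2h_1·m_2 = 6(s'(3) - Δ_1) = 39.
Solving: m_0 = 95/4, m_1 = -35/2, m_2 = 113/4.
On [2, 3], with s_1(x) = a_1 + b_1·(x - 2) + c_1·(x - 2)² + d_1·(x - 2)³: c_1 = m_1/2 = -35/4, d_1 = (m_2 - m_1)/(6h_1) = 61/8, b_1 = Δ_1 - h_1(2m_1 + m_2)/6 = -23/8.

-8.7500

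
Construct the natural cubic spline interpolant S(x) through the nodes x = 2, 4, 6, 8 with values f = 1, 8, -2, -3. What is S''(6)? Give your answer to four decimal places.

Put m_i = S'' at the i-th knot. Here h = (2, 2, 2) and Δ = (7/2, -5, -1/2), so the interior equations h_(i-1)·m_(i-1) + 2(h_(i-1)+h_i)·m_i + h_i·m_(i+1) = 6(Δ_i − Δ_(i-1)) read
  2·m_0 + 8·m_1 + 2·m_2 = 6(Δ_1 - Δ_0) = -51
  2·m_1 + 8·m_2 + 2·m_3 = 6(Δ_2 - Δ_1) = 27
Natural end conditions: m_0 = m_3 = 0.
Solving: m_0 = 0, m_1 = -77/10, m_2 = 53/10, m_3 = 0.

5.3000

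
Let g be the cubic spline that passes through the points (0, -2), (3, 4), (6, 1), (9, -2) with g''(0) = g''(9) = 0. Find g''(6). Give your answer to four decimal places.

0.4000

Write σ_i for g''(x_i). With h_i = 3, 3, 3 and divided differences Δ_i = 2, -1, -1, the continuity of g' gives the tridiagonal system
  3·σ_0 + 12·σ_1 + 3·σ_2 = 6(Δ_1 - Δ_0) = -18
  3·σ_1 + 12·σ_2 + 3·σ_3 = 6(Δ_2 - Δ_1) = 0
Natural end conditions: σ_0 = σ_3 = 0.
Solving: σ_0 = 0, σ_1 = -8/5, σ_2 = 2/5, σ_3 = 0.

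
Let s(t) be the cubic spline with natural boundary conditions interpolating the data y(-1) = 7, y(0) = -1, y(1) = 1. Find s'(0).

Write M_i for s''(x_i). With h_i = 1, 1 and divided differences Δ_i = -8, 2, the continuity of s' gives the tridiagonal system
  1·M_0 + 4·M_1 + 1·M_2 = 6(Δ_1 - Δ_0) = 60
Natural end conditions: M_0 = M_2 = 0.
Hence M_0 = 0, M_1 = 15, M_2 = 0.
On [0, 1], s'(t) = b_1 + 2c_1·t + 3d_1·t² with b_1 = Δ_1 - h_1(2M_1 + M_2)/6 = -3, c_1 = M_1/2 = 15/2, d_1 = (M_2 - M_1)/(6h_1) = -5/2. So s'(0) = -3.

-3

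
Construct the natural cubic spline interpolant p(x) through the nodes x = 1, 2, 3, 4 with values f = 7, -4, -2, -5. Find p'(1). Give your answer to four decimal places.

-14.8000

Write M_i for p''(x_i). With h_i = 1, 1, 1 and divided differences Δ_i = -11, 2, -3, the continuity of p' gives the tridiagonal system
  1·M_0 + 4·M_1 + 1·M_2 = 6(Δ_1 - Δ_0) = 78
  1·M_1 + 4·M_2 + 1·M_3 = 6(Δ_2 - Δ_1) = -30
Natural end conditions: M_0 = M_3 = 0.
Hence M_0 = 0, M_1 = 114/5, M_2 = -66/5, M_3 = 0.
On [1, 2], p'(x) = b_0 + 2c_0·(x - 1) + 3d_0·(x - 1)² with b_0 = Δ_0 - h_0(2M_0 + M_1)/6 = -74/5, c_0 = M_0/2 = 0, d_0 = (M_1 - M_0)/(6h_0) = 19/5. So p'(1) = -74/5.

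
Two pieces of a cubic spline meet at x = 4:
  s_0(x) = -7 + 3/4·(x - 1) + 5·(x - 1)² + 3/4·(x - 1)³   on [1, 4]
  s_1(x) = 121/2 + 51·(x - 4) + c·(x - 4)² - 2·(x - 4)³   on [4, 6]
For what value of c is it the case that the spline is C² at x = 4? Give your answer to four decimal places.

s_0''(x) = 10 + 9/2·(x - 1), so s_0''(4) = 47/2. On the right, s_1''(4) = 2c, so c = 47/4.

11.7500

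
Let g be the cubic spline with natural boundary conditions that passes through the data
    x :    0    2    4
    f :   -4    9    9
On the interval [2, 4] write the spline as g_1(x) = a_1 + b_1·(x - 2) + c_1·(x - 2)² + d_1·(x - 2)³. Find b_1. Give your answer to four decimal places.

3.2500

Put M_i = g'' at the i-th knot. Here h = (2, 2) and Δ = (13/2, 0), so the interior equations h_(i-1)·M_(i-1) + 2(h_(i-1)+h_i)·M_i + h_i·M_(i+1) = 6(Δ_i − Δ_(i-1)) read
  2·M_0 + 8·M_1 + 2·M_2 = 6(Δ_1 - Δ_0) = -39
Natural end conditions: M_0 = M_2 = 0.
Hence M_0 = 0, M_1 = -39/8, M_2 = 0.
On [2, 4], with g_1(x) = a_1 + b_1·(x - 2) + c_1·(x - 2)² + d_1·(x - 2)³: c_1 = M_1/2 = -39/16, d_1 = (M_2 - M_1)/(6h_1) = 13/32, b_1 = Δ_1 - h_1(2M_1 + M_2)/6 = 13/4.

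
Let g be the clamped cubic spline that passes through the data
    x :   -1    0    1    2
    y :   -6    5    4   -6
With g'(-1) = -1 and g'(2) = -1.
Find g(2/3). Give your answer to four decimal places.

Let σ_i = g''(x_i). Step sizes h_i = 1, 1, 1; slopes of the chords Δ_i = (y_(i+1) - y_i)/h_i = 11, -1, -10.
  1·σ_0 + 4·σ_1 + 1·σ_2 = 6(Δ_1 - Δ_0) = -72
  1·σ_1 + 4·σ_2 + 1·σ_3 = 6(Δ_2 - Δ_1) = -54
Clamped end conditions give two more equations: 2h_0·σ_0 + h_0·σ_1 = 6(Δ_0 - g'(-1)) = 72 and h_2·σ_2 + 2h_2·σ_3 = 6(g'(2) - Δ_2) = 54.
Solving the tridiagonal system: σ_0 = 246/5, σ_1 = -132/5, σ_2 = -78/5, σ_3 = 174/5.
On [0, 1], g(x) = 5 + 52/5·x - 66/5·x² + 9/5·x³.
With x = 2/3: g(2/3) = 33/5.

6.6000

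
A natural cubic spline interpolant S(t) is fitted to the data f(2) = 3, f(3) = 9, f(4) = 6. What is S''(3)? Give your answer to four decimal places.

-13.5000

Put M_i = S'' at the i-th knot. Here h = (1, 1) and Δ = (6, -3), so the interior equations h_(i-1)·M_(i-1) + 2(h_(i-1)+h_i)·M_i + h_i·M_(i+1) = 6(Δ_i − Δ_(i-1)) read
  1·M_0 + 4·M_1 + 1·M_2 = 6(Δ_1 - Δ_0) = -54
Natural end conditions: M_0 = M_2 = 0.
Solving: M_0 = 0, M_1 = -27/2, M_2 = 0.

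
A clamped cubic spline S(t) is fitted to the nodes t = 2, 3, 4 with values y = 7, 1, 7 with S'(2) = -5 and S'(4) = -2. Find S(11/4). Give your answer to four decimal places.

1.4570

Write M_i for S''(x_i). With h_i = 1, 1 and divided differences Δ_i = -6, 6, the continuity of S' gives the tridiagonal system
  1·M_0 + 4·M_1 + 1·M_2 = 6(Δ_1 - Δ_0) = 72
Clamped end conditions give two more equations: 2h_0·M_0 + h_0·M_1 = 6(Δ_0 - S'(2)) = -6 and h_1·M_1 + 2h_1·M_2 = 6(S'(4) - Δ_1) = -48.
Forward elimination and back-substitution give M_0 = -39/2, M_1 = 33, M_2 = -81/2.
On [2, 3], S(t) = 7 - 5·(t - 2) - 39/4·(t - 2)² + 35/4·(t - 2)³.
With (t - 2) = 3/4: S(11/4) = 373/256.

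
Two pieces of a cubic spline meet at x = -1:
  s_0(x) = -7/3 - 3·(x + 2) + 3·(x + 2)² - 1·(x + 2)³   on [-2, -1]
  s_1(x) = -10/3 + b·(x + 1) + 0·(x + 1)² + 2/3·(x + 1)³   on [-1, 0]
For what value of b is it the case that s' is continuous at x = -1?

0

s_0'(x) = -3 + 6·(x + 2) - 3·(x + 2)², so s_0'(-1) = 0. On the right, s_1'(-1) = b, so b = 0.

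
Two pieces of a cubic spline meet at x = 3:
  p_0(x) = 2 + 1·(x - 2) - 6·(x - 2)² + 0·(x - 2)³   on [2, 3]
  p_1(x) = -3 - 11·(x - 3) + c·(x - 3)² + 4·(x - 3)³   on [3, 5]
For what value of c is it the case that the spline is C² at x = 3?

p_0''(x) = -12 + 0·(x - 2), so p_0''(3) = -12. On the right, p_1''(3) = 2c, so c = -6.

-6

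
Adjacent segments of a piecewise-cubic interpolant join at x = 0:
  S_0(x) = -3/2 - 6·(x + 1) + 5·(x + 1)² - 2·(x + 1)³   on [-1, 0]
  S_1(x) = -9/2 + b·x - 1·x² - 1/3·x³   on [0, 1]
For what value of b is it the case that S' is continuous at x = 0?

S_0'(x) = -6 + 10·(x + 1) - 6·(x + 1)², so S_0'(0) = -2. On the right, S_1'(0) = b, so b = -2.

-2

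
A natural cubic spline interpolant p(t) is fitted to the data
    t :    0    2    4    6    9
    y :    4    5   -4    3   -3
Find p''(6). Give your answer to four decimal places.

With M_i denoting the second derivative at x_i, h_i = 2, 2, 2, 3, and Δ_i = (y_(i+1) − y_i)/h_i = 1/2, -9/2, 7/2, -2:
  2·M_0 + 8·M_1 + 2·M_2 = 6(Δ_1 - Δ_0) = -30
  2·M_1 + 8·M_2 + 2·M_3 = 6(Δ_2 - Δ_1) = 48
  2·M_2 + 10·M_3 + 3·M_4 = 6(Δ_3 - Δ_2) = -33
Natural end conditions: M_0 = M_4 = 0.
Solving the tridiagonal system: M_0 = 0, M_1 = -843/142, M_2 = 621/71, M_3 = -717/142, M_4 = 0.

-5.0493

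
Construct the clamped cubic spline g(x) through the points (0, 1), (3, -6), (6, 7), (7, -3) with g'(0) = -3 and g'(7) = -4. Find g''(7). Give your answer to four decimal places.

26.6452

Let M_i = g''(x_i). Step sizes h_i = 3, 3, 1; slopes of the chords Δ_i = (y_(i+1) - y_i)/h_i = -7/3, 13/3, -10.
  3·M_0 + 12·M_1 + 3·M_2 = 6(Δ_1 - Δ_0) = 40
  3·M_1 + 8·M_2 + 1·M_3 = 6(Δ_2 - Δ_1) = -86
Clamped end conditions give two more equations: 2h_0·M_0 + h_0·M_1 = 6(Δ_0 - g'(0)) = 4 and h_2·M_2 + 2h_2·M_3 = 6(g'(7) - Δ_2) = 36.
Solving the tridiagonal system: M_0 = -112/31, M_1 = 796/93, M_2 = -536/31, M_3 = 826/31.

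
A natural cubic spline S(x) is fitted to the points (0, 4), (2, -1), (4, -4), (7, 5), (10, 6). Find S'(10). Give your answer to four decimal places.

-0.7548

With m_i denoting the second derivative at x_i, h_i = 2, 2, 3, 3, and Δ_i = (y_(i+1) − y_i)/h_i = -5/2, -3/2, 3, 1/3:
  2·m_0 + 8·m_1 + 2·m_2 = 6(Δ_1 - Δ_0) = 6
  2·m_1 + 10·m_2 + 3·m_3 = 6(Δ_2 - Δ_1) = 27
  3·m_2 + 12·m_3 + 3·m_4 = 6(Δ_3 - Δ_2) = -16
Natural end conditions: m_0 = m_4 = 0.
Forward elimination and back-substitution give m_0 = 0, m_1 = -13/140, m_2 = 118/35, m_3 = -457/210, m_4 = 0.
On [7, 10], S'(x) = b_3 + 2c_3·(x - 7) + 3d_3·(x - 7)² with b_3 = Δ_3 - h_3(2m_3 + m_4)/6 = 527/210, c_3 = m_3/2 = -457/420, d_3 = (m_4 - m_3)/(6h_3) = 457/3780. So S'(10) = -317/420.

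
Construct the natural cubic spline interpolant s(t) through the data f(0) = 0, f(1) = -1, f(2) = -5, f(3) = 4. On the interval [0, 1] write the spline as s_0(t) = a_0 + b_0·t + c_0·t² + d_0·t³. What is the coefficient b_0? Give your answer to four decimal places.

0.6667

Write M_i for s''(x_i). With h_i = 1, 1, 1 and divided differences Δ_i = -1, -4, 9, the continuity of s' gives the tridiagonal system
  1·M_0 + 4·M_1 + 1·M_2 = 6(Δ_1 - Δ_0) = -18
  1·M_1 + 4·M_2 + 1·M_3 = 6(Δ_2 - Δ_1) = 78
Natural end conditions: M_0 = M_3 = 0.
Hence M_0 = 0, M_1 = -10, M_2 = 22, M_3 = 0.
On [0, 1], with s_0(t) = a_0 + b_0·t + c_0·t² + d_0·t³: c_0 = M_0/2 = 0, d_0 = (M_1 - M_0)/(6h_0) = -5/3, b_0 = Δ_0 - h_0(2M_0 + M_1)/6 = 2/3.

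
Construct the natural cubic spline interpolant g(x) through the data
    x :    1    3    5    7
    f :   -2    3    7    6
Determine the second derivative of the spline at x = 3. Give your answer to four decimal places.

0.1000

Put m_i = g'' at the i-th knot. Here h = (2, 2, 2) and Δ = (5/2, 2, -1/2), so the interior equations h_(i-1)·m_(i-1) + 2(h_(i-1)+h_i)·m_i + h_i·m_(i+1) = 6(Δ_i − Δ_(i-1)) read
  2·m_0 + 8·m_1 + 2·m_2 = 6(Δ_1 - Δ_0) = -3
  2·m_1 + 8·m_2 + 2·m_3 = 6(Δ_2 - Δ_1) = -15
Natural end conditions: m_0 = m_3 = 0.
Hence m_0 = 0, m_1 = 1/10, m_2 = -19/10, m_3 = 0.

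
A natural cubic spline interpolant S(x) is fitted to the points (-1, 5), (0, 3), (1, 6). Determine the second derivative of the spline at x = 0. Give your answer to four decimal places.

7.5000

Write M_i for S''(x_i). With h_i = 1, 1 and divided differences Δ_i = -2, 3, the continuity of S' gives the tridiagonal system
  1·M_0 + 4·M_1 + 1·M_2 = 6(Δ_1 - Δ_0) = 30
Natural end conditions: M_0 = M_2 = 0.
Solving the tridiagonal system: M_0 = 0, M_1 = 15/2, M_2 = 0.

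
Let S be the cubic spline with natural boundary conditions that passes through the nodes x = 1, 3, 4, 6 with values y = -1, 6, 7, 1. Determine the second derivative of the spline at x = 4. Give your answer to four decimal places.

Let m_i = S''(x_i). Step sizes h_i = 2, 1, 2; slopes of the chords Δ_i = (y_(i+1) - y_i)/h_i = 7/2, 1, -3.
  2·m_0 + 6·m_1 + 1·m_2 = 6(Δ_1 - Δ_0) = -15
  1·m_1 + 6·m_2 + 2·m_3 = 6(Δ_2 - Δ_1) = -24
Natural end conditions: m_0 = m_3 = 0.
Solving: m_0 = 0, m_1 = -66/35, m_2 = -129/35, m_3 = 0.

-3.6857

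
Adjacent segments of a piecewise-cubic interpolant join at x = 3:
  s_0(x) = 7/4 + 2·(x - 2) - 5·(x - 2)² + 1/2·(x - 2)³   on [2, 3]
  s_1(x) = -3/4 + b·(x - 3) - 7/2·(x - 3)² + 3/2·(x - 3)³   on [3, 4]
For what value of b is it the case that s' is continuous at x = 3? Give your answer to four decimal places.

s_0'(x) = 2 - 10·(x - 2) + 3/2·(x - 2)², so s_0'(3) = -13/2. On the right, s_1'(3) = b, so b = -13/2.

-6.5000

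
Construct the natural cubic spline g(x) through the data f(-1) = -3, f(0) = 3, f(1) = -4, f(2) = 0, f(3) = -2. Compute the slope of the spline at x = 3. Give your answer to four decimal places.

-4.6250

Let σ_i = g''(x_i). Step sizes h_i = 1, 1, 1, 1; slopes of the chords Δ_i = (y_(i+1) - y_i)/h_i = 6, -7, 4, -2.
  1·σ_0 + 4·σ_1 + 1·σ_2 = 6(Δ_1 - Δ_0) = -78
  1·σ_1 + 4·σ_2 + 1·σ_3 = 6(Δ_2 - Δ_1) = 66
  1·σ_2 + 4·σ_3 + 1·σ_4 = 6(Δ_3 - Δ_2) = -36
Natural end conditions: σ_0 = σ_4 = 0.
Solving the tridiagonal system: σ_0 = 0, σ_1 = -105/4, σ_2 = 27, σ_3 = -63/4, σ_4 = 0.
On [2, 3], g'(x) = b_3 + 2c_3·(x - 2) + 3d_3·(x - 2)² with b_3 = Δ_3 - h_3(2σ_3 + σ_4)/6 = 13/4, c_3 = σ_3/2 = -63/8, d_3 = (σ_4 - σ_3)/(6h_3) = 21/8. So g'(3) = -37/8.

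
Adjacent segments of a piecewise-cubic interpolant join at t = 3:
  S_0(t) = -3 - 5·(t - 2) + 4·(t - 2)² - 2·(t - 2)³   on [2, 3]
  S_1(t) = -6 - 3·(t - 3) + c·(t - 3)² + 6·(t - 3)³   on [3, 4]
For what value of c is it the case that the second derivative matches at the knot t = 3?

-2

S_0''(t) = 8 - 12·(t - 2), so S_0''(3) = -4. On the right, S_1''(3) = 2c, so c = -2.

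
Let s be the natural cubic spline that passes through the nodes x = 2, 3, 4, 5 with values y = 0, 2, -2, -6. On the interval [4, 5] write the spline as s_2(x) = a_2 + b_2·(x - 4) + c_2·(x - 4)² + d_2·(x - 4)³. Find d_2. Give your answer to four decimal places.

With σ_i denoting the second derivative at x_i, h_i = 1, 1, 1, and Δ_i = (y_(i+1) − y_i)/h_i = 2, -4, -4:
  1·σ_0 + 4·σ_1 + 1·σ_2 = 6(Δ_1 - Δ_0) = -36
  1·σ_1 + 4·σ_2 + 1·σ_3 = 6(Δ_2 - Δ_1) = 0
Natural end conditions: σ_0 = σ_3 = 0.
Hence σ_0 = 0, σ_1 = -48/5, σ_2 = 12/5, σ_3 = 0.
On [4, 5], with s_2(x) = a_2 + b_2·(x - 4) + c_2·(x - 4)² + d_2·(x - 4)³: c_2 = σ_2/2 = 6/5, d_2 = (σ_3 - σ_2)/(6h_2) = -2/5, b_2 = Δ_2 - h_2(2σ_2 + σ_3)/6 = -24/5.

-0.4000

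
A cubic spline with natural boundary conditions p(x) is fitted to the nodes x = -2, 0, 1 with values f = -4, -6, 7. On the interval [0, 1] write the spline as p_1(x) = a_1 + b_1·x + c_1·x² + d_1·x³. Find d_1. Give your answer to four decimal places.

-2.3333

With m_i denoting the second derivative at x_i, h_i = 2, 1, and Δ_i = (y_(i+1) − y_i)/h_i = -1, 13:
  2·m_0 + 6·m_1 + 1·m_2 = 6(Δ_1 - Δ_0) = 84
Natural end conditions: m_0 = m_2 = 0.
Hence m_0 = 0, m_1 = 14, m_2 = 0.
On [0, 1], with p_1(x) = a_1 + b_1·x + c_1·x² + d_1·x³: c_1 = m_1/2 = 7, d_1 = (m_2 - m_1)/(6h_1) = -7/3, b_1 = Δ_1 - h_1(2m_1 + m_2)/6 = 25/3.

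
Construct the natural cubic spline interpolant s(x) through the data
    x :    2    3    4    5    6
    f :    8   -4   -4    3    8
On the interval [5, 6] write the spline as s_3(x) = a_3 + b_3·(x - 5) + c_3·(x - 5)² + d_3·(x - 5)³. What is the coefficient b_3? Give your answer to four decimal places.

6.6429

Let m_i = s''(x_i). Step sizes h_i = 1, 1, 1, 1; slopes of the chords Δ_i = (y_(i+1) - y_i)/h_i = -12, 0, 7, 5.
  1·m_0 + 4·m_1 + 1·m_2 = 6(Δ_1 - Δ_0) = 72
  1·m_1 + 4·m_2 + 1·m_3 = 6(Δ_2 - Δ_1) = 42
  1·m_2 + 4·m_3 + 1·m_4 = 6(Δ_3 - Δ_2) = -12
Natural end conditions: m_0 = m_4 = 0.
Hence m_0 = 0, m_1 = 225/14, m_2 = 54/7, m_3 = -69/14, m_4 = 0.
On [5, 6], with s_3(x) = a_3 + b_3·(x - 5) + c_3·(x - 5)² + d_3·(x - 5)³: c_3 = m_3/2 = -69/28, d_3 = (m_4 - m_3)/(6h_3) = 23/28, b_3 = Δ_3 - h_3(2m_3 + m_4)/6 = 93/14.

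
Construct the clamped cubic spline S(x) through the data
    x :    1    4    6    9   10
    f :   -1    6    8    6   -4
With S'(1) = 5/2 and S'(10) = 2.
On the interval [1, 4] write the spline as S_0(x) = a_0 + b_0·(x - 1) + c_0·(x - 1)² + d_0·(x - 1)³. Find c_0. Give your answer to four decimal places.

0.3390

With M_i denoting the second derivative at x_i, h_i = 3, 2, 3, 1, and Δ_i = (y_(i+1) − y_i)/h_i = 7/3, 1, -2/3, -10:
  3·M_0 + 10·M_1 + 2·M_2 = 6(Δ_1 - Δ_0) = -8
  2·M_1 + 10·M_2 + 3·M_3 = 6(Δ_2 - Δ_1) = -10
  3·M_2 + 8·M_3 + 1·M_4 = 6(Δ_3 - Δ_2) = -56
Clamped end conditions give two more equations: 2h_0·M_0 + h_0·M_1 = 6(Δ_0 - S'(1)) = -1 and h_3·M_3 + 2h_3·M_4 = 6(S'(10) - Δ_3) = 72.
Solving the tridiagonal system: M_0 = 40/59, M_1 = -299/177, M_2 = 607/177, M_3 = -2414/177, M_4 = 7579/177.
On [1, 4], with S_0(x) = a_0 + b_0·(x - 1) + c_0·(x - 1)² + d_0·(x - 1)³: c_0 = M_0/2 = 20/59, d_0 = (M_1 - M_0)/(6h_0) = -419/3186, b_0 = Δ_0 - h_0(2M_0 + M_1)/6 = 5/2.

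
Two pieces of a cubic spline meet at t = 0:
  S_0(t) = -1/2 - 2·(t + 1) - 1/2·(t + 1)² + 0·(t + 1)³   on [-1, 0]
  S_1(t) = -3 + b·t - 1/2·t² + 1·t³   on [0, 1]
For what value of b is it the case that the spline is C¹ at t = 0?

-3

S_0'(t) = -2 - 1·(t + 1) + 0·(t + 1)², so S_0'(0) = -3. On the right, S_1'(0) = b, so b = -3.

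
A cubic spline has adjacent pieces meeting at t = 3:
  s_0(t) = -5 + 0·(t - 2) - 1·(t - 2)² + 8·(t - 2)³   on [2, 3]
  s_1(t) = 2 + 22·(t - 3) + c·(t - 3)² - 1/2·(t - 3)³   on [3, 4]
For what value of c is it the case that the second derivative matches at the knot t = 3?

23

s_0''(t) = -2 + 48·(t - 2), so s_0''(3) = 46. On the right, s_1''(3) = 2c, so c = 23.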